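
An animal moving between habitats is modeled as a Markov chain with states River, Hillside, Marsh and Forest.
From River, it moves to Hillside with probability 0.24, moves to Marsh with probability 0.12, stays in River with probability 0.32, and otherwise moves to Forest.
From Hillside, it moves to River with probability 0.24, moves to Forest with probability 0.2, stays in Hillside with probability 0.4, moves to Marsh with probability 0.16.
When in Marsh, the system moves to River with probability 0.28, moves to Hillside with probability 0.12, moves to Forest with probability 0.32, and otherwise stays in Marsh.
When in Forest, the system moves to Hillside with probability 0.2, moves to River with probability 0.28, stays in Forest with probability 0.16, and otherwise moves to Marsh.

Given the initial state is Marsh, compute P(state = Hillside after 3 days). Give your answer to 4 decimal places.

Propagate the distribution vector 3 days from Marsh.
After 0 days: (0.0000, 0.0000, 1.0000, 0.0000)
After 1 day: (0.2800, 0.1200, 0.2800, 0.3200)
After 2 days: (0.2864, 0.2128, 0.2464, 0.2544)
After 3 days: (0.2829, 0.2343, 0.2290, 0.2538)
P(in Hillside after 3 days) = 0.2343

0.2343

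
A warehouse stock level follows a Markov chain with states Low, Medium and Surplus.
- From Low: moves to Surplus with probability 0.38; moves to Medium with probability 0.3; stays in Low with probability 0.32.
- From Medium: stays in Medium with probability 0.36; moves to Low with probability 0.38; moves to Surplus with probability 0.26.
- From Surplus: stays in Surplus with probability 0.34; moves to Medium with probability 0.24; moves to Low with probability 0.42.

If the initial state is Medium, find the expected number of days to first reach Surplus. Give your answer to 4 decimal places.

Let t(s) be the expected number of days to first reach Surplus from state s, with t(Surplus) = 0. Conditioning on the first day:
t(Low) = 1 + 0.32·t(Low) + 0.3·t(Medium)
t(Medium) = 1 + 0.38·t(Low) + 0.36·t(Medium)
Solving: t(Low) = 2.9265, t(Medium) = 3.3001.
Expected days from Medium to Surplus: 3.3001.

3.3001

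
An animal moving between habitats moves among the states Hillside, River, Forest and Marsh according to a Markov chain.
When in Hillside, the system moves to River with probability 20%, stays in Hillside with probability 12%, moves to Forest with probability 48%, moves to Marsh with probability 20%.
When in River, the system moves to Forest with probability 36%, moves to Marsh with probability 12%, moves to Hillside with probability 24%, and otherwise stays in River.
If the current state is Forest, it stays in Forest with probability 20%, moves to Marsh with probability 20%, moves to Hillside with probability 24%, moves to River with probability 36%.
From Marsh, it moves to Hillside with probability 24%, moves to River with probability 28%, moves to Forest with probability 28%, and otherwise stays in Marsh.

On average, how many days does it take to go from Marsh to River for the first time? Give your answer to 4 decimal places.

3.4871

Let t(s) be the expected number of days to first reach River from state s, with t(River) = 0. Conditioning on the first day:
t(Hillside) = 1 + 0.12·t(Hillside) + 0.48·t(Forest) + 0.2·t(Marsh)
t(Forest) = 1 + 0.24·t(Hillside) + 0.2·t(Forest) + 0.2·t(Marsh)
t(Marsh) = 1 + 0.24·t(Hillside) + 0.28·t(Forest) + 0.2·t(Marsh)
Solving: t(Hillside) = 3.6900, t(Forest) = 3.2288, t(Marsh) = 3.4871.
Expected days from Marsh to River: 3.4871.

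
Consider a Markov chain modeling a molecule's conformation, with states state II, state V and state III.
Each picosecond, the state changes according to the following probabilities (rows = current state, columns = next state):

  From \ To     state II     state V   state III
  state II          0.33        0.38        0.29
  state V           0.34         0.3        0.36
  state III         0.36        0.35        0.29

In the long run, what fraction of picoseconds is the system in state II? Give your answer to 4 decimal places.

0.3429

Let the stationary distribution be π with π = πP and π_1 + π_2 + π_3 = 1.
π_1 = 0.33·π_1 + 0.34·π_2 + 0.36·π_3
π_2 = 0.38·π_1 + 0.3·π_2 + 0.35·π_3
Solving with the normalization constraint gives π = (0.3429, 0.3431, 0.3140).
So the stationary probability of state II is 0.3429.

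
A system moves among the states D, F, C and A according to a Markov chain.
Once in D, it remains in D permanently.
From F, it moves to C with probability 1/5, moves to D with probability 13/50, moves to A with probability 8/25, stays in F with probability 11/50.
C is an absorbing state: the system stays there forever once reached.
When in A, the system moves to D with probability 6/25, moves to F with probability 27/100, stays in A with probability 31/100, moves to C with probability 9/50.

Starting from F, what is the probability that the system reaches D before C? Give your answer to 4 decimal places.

0.5671

Let h(s) be the probability of absorption at D starting from transient state s. Then h(D) = 1 and h(C) = 0. By first-step analysis:
h(F) = 0.26·1 + 0.22·h(F) + 0.2·0 + 0.32·h(A)
h(A) = 0.24·1 + 0.27·h(F) + 0.18·0 + 0.31·h(A)
Solving: h(F) = 0.5671, h(A) = 0.5697.
Starting from F, the probability is 0.5671.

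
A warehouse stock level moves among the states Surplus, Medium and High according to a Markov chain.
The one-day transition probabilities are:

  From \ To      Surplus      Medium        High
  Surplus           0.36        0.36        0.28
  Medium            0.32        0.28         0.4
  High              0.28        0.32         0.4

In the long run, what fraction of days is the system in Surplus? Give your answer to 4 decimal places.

Let the stationary distribution be π with π = πP and π_1 + π_2 + π_3 = 1.
π_1 = 0.36·π_1 + 0.32·π_2 + 0.28·π_3
π_2 = 0.36·π_1 + 0.28·π_2 + 0.32·π_3
Solving with the normalization constraint gives π = (0.3183, 0.3199, 0.3618).
So the stationary probability of Surplus is 0.3183.

0.3183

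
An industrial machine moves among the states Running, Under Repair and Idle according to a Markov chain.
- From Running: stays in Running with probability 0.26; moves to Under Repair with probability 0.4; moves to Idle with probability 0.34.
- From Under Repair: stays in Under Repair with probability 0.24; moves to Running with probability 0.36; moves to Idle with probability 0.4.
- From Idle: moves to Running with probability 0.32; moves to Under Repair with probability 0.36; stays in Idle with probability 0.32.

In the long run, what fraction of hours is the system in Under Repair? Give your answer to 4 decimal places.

0.3327

Let the stationary distribution be π with π = πP and π_1 + π_2 + π_3 = 1.
π_1 = 0.26·π_1 + 0.36·π_2 + 0.32·π_3
π_2 = 0.4·π_1 + 0.24·π_2 + 0.36·π_3
Solving with the normalization constraint gives π = (0.3144, 0.3327, 0.3529).
So the stationary probability of Under Repair is 0.3327.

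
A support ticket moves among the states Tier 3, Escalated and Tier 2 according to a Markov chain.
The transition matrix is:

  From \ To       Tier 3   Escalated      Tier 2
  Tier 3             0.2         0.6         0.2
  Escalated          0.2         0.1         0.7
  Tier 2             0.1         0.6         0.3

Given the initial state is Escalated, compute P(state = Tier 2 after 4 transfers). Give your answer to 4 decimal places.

Propagate the distribution vector 4 transfers from Escalated.
After 0 transfers: (0.0000, 1.0000, 0.0000)
After 1 transfer: (0.2000, 0.1000, 0.7000)
After 2 transfers: (0.1300, 0.5500, 0.3200)
After 3 transfers: (0.1680, 0.3250, 0.5070)
After 4 transfers: (0.1493, 0.4375, 0.4132)
P(in Tier 2 after 4 transfers) = 0.4132

0.4132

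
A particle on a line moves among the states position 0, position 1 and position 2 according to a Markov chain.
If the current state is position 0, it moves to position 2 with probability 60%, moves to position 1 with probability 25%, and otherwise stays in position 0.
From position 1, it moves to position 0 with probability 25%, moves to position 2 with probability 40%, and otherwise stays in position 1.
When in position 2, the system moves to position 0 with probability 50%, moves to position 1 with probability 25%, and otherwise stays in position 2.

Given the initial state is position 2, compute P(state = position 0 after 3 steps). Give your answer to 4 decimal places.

0.3394

Propagate the distribution vector 3 steps from position 2.
After 0 steps: (0.0000, 0.0000, 1.0000)
After 1 step: (0.5000, 0.2500, 0.2500)
After 2 steps: (0.2625, 0.2750, 0.4625)
After 3 steps: (0.3394, 0.2775, 0.3831)
P(in position 0 after 3 steps) = 0.3394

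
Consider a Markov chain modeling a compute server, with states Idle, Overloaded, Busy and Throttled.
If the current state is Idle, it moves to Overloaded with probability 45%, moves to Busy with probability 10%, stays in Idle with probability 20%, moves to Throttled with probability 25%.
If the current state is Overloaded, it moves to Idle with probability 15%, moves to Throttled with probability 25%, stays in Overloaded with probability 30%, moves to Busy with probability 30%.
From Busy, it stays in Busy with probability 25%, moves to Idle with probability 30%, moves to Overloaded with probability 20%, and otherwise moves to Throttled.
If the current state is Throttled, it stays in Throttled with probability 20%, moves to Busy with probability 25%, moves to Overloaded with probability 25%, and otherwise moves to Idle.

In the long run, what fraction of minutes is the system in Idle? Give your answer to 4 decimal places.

0.2318

Let the stationary distribution be π with π = πP and π_1 + π_2 + π_3 + π_4 = 1.
π_1 = 0.2·π_1 + 0.15·π_2 + 0.3·π_3 + 0.3·π_4
π_2 = 0.45·π_1 + 0.3·π_2 + 0.2·π_3 + 0.25·π_4
π_3 = 0.1·π_1 + 0.3·π_2 + 0.25·π_3 + 0.25·π_4
Solving with the normalization constraint gives π = (0.2318, 0.2998, 0.2302, 0.2381).
So the stationary probability of Idle is 0.2318.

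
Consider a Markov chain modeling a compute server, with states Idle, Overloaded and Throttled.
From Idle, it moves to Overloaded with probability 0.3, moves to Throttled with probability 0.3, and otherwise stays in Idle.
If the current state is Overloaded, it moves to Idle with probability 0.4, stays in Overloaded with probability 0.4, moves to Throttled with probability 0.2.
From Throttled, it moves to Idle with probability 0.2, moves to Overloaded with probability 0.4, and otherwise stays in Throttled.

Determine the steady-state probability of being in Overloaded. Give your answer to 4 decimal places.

Let the stationary distribution be π with π = πP and π_1 + π_2 + π_3 = 1.
π_1 = 0.4·π_1 + 0.4·π_2 + 0.2·π_3
π_2 = 0.3·π_1 + 0.4·π_2 + 0.4·π_3
Solving with the normalization constraint gives π = (0.3415, 0.3659, 0.2927).
So the stationary probability of Overloaded is 0.3659.

0.3659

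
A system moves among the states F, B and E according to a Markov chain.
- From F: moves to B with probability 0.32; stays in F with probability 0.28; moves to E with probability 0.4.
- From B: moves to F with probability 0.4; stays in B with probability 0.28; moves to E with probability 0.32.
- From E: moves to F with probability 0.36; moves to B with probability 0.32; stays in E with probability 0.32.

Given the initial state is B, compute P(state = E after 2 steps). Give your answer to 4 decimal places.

0.3520

Sum over the intermediate state after 1 step:
P = P(B→F)·P(F→E) + P(B→B)·P(B→E) + P(B→E)·P(E→E)
  = 0.4×0.4 + 0.28×0.32 + 0.32×0.32
  = 0.1600 + 0.0896 + 0.1024 = 0.3520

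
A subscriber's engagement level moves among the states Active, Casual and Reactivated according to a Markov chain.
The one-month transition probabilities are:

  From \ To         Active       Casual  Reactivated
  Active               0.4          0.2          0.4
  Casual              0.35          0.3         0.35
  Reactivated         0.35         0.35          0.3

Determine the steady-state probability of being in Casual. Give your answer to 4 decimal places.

0.2807

Let the stationary distribution be π with π = πP and π_1 + π_2 + π_3 = 1.
π_1 = 0.4·π_1 + 0.35·π_2 + 0.35·π_3
π_2 = 0.2·π_1 + 0.3·π_2 + 0.35·π_3
Solving with the normalization constraint gives π = (0.3684, 0.2807, 0.3509).
So the stationary probability of Casual is 0.2807.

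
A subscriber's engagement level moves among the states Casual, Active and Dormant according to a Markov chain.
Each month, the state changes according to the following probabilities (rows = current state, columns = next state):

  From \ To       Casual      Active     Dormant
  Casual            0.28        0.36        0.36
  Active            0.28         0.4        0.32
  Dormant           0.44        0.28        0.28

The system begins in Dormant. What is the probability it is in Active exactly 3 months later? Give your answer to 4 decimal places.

Propagate the distribution vector 3 months from Dormant.
After 0 months: (0.0000, 0.0000, 1.0000)
After 1 month: (0.4400, 0.2800, 0.2800)
After 2 months: (0.3248, 0.3488, 0.3264)
After 3 months: (0.3322, 0.3478, 0.3199)
P(in Active after 3 months) = 0.3478

0.3478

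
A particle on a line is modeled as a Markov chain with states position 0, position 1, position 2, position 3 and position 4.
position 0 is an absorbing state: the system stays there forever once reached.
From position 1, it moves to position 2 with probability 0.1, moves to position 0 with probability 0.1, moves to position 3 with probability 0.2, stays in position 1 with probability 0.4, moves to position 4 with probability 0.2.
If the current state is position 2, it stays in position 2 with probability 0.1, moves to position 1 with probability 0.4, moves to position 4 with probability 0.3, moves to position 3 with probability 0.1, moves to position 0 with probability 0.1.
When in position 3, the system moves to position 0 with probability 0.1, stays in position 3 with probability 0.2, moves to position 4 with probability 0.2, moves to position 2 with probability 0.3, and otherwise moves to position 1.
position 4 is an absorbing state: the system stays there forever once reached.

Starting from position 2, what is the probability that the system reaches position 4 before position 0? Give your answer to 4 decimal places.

Let h(s) be the probability of absorption at position 4 starting from transient state s. Then h(position 4) = 1 and h(position 0) = 0. By first-step analysis:
h(position 1) = 0.1·0 + 0.4·h(position 1) + 0.1·h(position 2) + 0.2·h(position 3) + 0.2·1
h(position 2) = 0.1·0 + 0.4·h(position 1) + 0.1·h(position 2) + 0.1·h(position 3) + 0.3·1
h(position 3) = 0.1·0 + 0.2·h(position 1) + 0.3·h(position 2) + 0.2·h(position 3) + 0.2·1
Solving: h(position 1) = 0.6813, h(position 2) = 0.7125, h(position 3) = 0.6875.
Starting from position 2, the probability is 0.7125.

0.7125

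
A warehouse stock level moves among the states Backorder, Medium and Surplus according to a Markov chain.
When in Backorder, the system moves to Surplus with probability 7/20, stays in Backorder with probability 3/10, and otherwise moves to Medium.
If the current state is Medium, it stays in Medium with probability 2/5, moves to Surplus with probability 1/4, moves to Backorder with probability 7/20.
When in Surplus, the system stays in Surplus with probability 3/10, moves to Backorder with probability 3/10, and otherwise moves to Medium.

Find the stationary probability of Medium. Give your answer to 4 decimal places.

0.3840

Let the stationary distribution be π with π = πP and π_1 + π_2 + π_3 = 1.
π_1 = 0.3·π_1 + 0.35·π_2 + 0.3·π_3
π_2 = 0.35·π_1 + 0.4·π_2 + 0.4·π_3
Solving with the normalization constraint gives π = (0.3192, 0.3840, 0.2968).
So the stationary probability of Medium is 0.3840.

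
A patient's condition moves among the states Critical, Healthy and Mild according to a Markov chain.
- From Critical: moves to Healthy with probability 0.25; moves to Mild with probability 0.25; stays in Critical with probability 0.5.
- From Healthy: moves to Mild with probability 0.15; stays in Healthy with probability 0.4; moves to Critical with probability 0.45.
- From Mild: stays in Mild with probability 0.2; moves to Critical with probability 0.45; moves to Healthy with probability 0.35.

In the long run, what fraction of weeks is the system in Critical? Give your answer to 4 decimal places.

Let the stationary distribution be π with π = πP and π_1 + π_2 + π_3 = 1.
π_1 = 0.5·π_1 + 0.45·π_2 + 0.45·π_3
π_2 = 0.25·π_1 + 0.4·π_2 + 0.35·π_3
Solving with the normalization constraint gives π = (0.4737, 0.3186, 0.2078).
So the stationary probability of Critical is 0.4737.

0.4737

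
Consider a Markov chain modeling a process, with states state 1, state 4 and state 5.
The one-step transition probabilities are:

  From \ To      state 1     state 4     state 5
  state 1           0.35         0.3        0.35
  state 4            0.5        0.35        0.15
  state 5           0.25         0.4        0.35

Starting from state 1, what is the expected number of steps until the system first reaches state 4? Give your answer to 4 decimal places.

Let t(s) be the expected number of steps to first reach state 4 from state s, with t(state 4) = 0. Conditioning on the first step:
t(state 1) = 1 + 0.35·t(state 1) + 0.35·t(state 5)
t(state 5) = 1 + 0.25·t(state 1) + 0.35·t(state 5)
Solving: t(state 1) = 2.9851, t(state 5) = 2.6866.
Expected steps from state 1 to state 4: 2.9851.

2.9851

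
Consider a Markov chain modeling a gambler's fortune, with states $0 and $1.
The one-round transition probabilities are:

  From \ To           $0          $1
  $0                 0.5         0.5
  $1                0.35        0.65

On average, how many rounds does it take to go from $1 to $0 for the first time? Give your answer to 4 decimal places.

2.8571

Let t(s) be the expected number of rounds to first reach $0 from state s, with t($0) = 0. Conditioning on the first round:
t($1) = 1 + 0.65·t($1)
Solving: t($1) = 2.8571.
Expected rounds from $1 to $0: 2.8571.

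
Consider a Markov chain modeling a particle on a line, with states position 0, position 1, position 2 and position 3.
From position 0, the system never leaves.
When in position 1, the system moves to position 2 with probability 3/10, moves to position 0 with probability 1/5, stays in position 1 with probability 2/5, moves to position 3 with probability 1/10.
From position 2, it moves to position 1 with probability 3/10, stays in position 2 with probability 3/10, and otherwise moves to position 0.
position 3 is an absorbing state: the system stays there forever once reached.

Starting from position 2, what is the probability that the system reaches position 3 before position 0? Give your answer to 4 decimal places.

Let h(s) be the probability of absorption at position 3 starting from transient state s. Then h(position 3) = 1 and h(position 0) = 0. By first-step analysis:
h(position 1) = 0.2·0 + 0.4·h(position 1) + 0.3·h(position 2) + 0.1·1
h(position 2) = 0.4·0 + 0.3·h(position 1) + 0.3·h(position 2)
Solving: h(position 1) = 0.2121, h(position 2) = 0.0909.
Starting from position 2, the probability is 0.0909.

0.0909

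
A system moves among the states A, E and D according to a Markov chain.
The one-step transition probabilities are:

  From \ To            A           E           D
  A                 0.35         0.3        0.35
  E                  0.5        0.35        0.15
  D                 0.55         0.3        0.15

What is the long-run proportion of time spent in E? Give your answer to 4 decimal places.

0.3158

Let the stationary distribution be π with π = πP and π_1 + π_2 + π_3 = 1.
π_1 = 0.35·π_1 + 0.5·π_2 + 0.55·π_3
π_2 = 0.3·π_1 + 0.35·π_2 + 0.3·π_3
Solving with the normalization constraint gives π = (0.4452, 0.3158, 0.2390).
So the stationary probability of E is 0.3158.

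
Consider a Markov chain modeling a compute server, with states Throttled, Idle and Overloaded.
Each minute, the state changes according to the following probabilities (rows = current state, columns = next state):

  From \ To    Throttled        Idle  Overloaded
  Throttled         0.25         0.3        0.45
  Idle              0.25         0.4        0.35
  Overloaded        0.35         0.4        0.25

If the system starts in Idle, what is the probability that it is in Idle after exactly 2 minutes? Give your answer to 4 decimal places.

0.3750

Sum over the intermediate state after 1 minute:
P = P(Idle→Throttled)·P(Throttled→Idle) + P(Idle→Idle)·P(Idle→Idle) + P(Idle→Overloaded)·P(Overloaded→Idle)
  = 0.25×0.3 + 0.4×0.4 + 0.35×0.4
  = 0.0750 + 0.1600 + 0.1400 = 0.3750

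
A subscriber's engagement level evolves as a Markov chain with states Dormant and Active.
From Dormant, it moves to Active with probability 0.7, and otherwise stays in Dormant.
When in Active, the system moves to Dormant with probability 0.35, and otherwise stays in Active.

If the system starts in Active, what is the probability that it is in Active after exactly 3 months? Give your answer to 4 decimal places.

0.6666

Propagate the distribution vector 3 months from Active.
After 0 months: (0.0000, 1.0000)
After 1 month: (0.3500, 0.6500)
After 2 months: (0.3325, 0.6675)
After 3 months: (0.3334, 0.6666)
P(in Active after 3 months) = 0.6666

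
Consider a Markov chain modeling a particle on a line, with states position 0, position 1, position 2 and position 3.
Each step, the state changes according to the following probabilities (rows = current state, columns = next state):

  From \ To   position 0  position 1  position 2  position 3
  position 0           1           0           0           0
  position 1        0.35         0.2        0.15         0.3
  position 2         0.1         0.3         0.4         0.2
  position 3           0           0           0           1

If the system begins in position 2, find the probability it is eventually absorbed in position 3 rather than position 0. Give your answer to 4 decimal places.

0.5747

Let h(s) be the probability of absorption at position 3 starting from transient state s. Then h(position 3) = 1 and h(position 0) = 0. By first-step analysis:
h(position 1) = 0.35·0 + 0.2·h(position 1) + 0.15·h(position 2) + 0.3·1
h(position 2) = 0.1·0 + 0.3·h(position 1) + 0.4·h(position 2) + 0.2·1
Solving: h(position 1) = 0.4828, h(position 2) = 0.5747.
Starting from position 2, the probability is 0.5747.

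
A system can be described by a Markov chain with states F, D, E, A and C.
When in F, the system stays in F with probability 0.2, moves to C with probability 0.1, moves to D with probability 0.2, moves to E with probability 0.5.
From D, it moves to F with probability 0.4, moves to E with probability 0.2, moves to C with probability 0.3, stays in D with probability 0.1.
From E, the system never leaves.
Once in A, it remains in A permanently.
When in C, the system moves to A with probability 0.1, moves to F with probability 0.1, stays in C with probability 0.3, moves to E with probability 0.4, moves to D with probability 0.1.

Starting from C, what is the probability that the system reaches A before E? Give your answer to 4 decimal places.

0.1580

Let h(s) be the probability of absorption at A starting from transient state s. Then h(A) = 1 and h(E) = 0. By first-step analysis:
h(F) = 0.2·h(F) + 0.2·h(D) + 0.5·0 + 0.1·h(C)
h(D) = 0.4·h(F) + 0.1·h(D) + 0.2·0 + 0.3·h(C)
h(C) = 0.1·h(F) + 0.1·h(D) + 0.4·0 + 0.1·1 + 0.3·h(C)
Solving: h(F) = 0.0370, h(D) = 0.0691, h(C) = 0.1580.
Starting from C, the probability is 0.1580.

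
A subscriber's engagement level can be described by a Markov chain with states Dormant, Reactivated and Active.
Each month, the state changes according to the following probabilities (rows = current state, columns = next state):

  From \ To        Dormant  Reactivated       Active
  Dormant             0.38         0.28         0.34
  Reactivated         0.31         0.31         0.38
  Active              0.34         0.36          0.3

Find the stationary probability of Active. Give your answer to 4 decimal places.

0.3391

Let the stationary distribution be π with π = πP and π_1 + π_2 + π_3 = 1.
π_1 = 0.38·π_1 + 0.31·π_2 + 0.34·π_3
π_2 = 0.28·π_1 + 0.31·π_2 + 0.36·π_3
Solving with the normalization constraint gives π = (0.3443, 0.3166, 0.3391).
So the stationary probability of Active is 0.3391.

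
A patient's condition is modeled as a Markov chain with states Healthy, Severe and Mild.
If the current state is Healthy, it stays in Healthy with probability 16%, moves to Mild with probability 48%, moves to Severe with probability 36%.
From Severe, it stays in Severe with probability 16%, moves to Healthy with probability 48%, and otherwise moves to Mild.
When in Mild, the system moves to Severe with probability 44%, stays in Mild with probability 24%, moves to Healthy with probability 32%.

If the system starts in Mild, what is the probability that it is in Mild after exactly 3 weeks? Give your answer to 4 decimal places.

0.3564

Propagate the distribution vector 3 weeks from Mild.
After 0 weeks: (0.0000, 0.0000, 1.0000)
After 1 week: (0.3200, 0.4400, 0.2400)
After 2 weeks: (0.3392, 0.2912, 0.3696)
After 3 weeks: (0.3123, 0.3313, 0.3564)
P(in Mild after 3 weeks) = 0.3564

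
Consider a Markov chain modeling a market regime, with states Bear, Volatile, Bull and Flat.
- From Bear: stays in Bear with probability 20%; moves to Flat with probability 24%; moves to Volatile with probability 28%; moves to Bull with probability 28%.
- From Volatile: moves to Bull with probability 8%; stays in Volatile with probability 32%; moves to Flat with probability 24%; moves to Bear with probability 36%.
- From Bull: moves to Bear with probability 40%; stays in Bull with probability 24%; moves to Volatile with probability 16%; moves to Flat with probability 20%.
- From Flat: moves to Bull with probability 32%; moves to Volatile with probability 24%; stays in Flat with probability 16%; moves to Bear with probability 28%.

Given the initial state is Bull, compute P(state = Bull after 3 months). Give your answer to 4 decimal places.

0.2288

Propagate the distribution vector 3 months from Bull.
After 0 months: (0.0000, 0.0000, 1.0000, 0.0000)
After 1 month: (0.4000, 0.1600, 0.2400, 0.2000)
After 2 months: (0.2896, 0.2496, 0.2464, 0.2144)
After 3 months: (0.3064, 0.2518, 0.2288, 0.2130)
P(in Bull after 3 months) = 0.2288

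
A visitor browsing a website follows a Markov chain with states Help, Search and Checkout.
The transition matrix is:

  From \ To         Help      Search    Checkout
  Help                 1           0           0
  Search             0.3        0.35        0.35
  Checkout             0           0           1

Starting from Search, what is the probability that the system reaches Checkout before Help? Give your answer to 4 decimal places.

0.5385

Let h(s) be the probability of absorption at Checkout starting from transient state s. Then h(Checkout) = 1 and h(Help) = 0. By first-step analysis:
h(Search) = 0.3·0 + 0.35·h(Search) + 0.35·1
Solving: h(Search) = 0.5385.
Starting from Search, the probability is 0.5385.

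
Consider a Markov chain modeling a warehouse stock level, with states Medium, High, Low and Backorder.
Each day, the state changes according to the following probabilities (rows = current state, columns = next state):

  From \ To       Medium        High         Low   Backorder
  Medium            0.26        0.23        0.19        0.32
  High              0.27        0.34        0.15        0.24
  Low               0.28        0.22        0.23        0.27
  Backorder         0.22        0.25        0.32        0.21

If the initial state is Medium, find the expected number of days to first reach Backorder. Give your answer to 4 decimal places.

Let t(s) be the expected number of days to first reach Backorder from state s, with t(Backorder) = 0. Conditioning on the first day:
t(Medium) = 1 + 0.26·t(Medium) + 0.23·t(High) + 0.19·t(Low)
t(High) = 1 + 0.27·t(Medium) + 0.34·t(High) + 0.15·t(Low)
t(Low) = 1 + 0.28·t(Medium) + 0.22·t(High) + 0.23·t(Low)
Solving: t(Medium) = 3.4467, t(High) = 3.7486, t(Low) = 3.6231.
Expected days from Medium to Backorder: 3.4467.

3.4467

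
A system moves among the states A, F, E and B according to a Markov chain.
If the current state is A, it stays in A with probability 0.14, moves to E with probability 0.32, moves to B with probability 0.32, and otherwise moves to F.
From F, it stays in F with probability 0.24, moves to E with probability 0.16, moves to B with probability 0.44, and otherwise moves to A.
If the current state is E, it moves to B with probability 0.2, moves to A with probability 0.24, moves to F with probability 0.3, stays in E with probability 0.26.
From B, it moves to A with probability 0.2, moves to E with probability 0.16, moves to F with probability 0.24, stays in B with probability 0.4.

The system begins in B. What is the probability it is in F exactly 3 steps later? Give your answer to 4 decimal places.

Propagate the distribution vector 3 steps from B.
After 0 steps: (0.0000, 0.0000, 0.0000, 1.0000)
After 1 step: (0.2000, 0.2400, 0.1600, 0.4000)
After 2 steps: (0.1848, 0.2456, 0.2080, 0.3616)
After 3 steps: (0.1874, 0.2488, 0.2104, 0.3534)
P(in F after 3 steps) = 0.2488

0.2488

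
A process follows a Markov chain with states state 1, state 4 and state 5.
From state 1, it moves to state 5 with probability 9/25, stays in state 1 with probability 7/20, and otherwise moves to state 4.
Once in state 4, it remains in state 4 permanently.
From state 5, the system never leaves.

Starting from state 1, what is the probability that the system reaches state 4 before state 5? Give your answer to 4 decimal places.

0.4462

Let h(s) be the probability of absorption at state 4 starting from transient state s. Then h(state 4) = 1 and h(state 5) = 0. By first-step analysis:
h(state 1) = 0.35·h(state 1) + 0.29·1 + 0.36·0
Solving: h(state 1) = 0.4462.
Starting from state 1, the probability is 0.4462.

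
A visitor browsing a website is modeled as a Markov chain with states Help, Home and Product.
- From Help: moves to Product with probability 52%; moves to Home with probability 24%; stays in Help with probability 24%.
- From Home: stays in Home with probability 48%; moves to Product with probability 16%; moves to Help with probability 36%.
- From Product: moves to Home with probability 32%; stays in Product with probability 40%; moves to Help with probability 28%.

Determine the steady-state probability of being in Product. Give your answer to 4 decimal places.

0.3509

Let the stationary distribution be π with π = πP and π_1 + π_2 + π_3 = 1.
π_1 = 0.24·π_1 + 0.36·π_2 + 0.28·π_3
π_2 = 0.24·π_1 + 0.48·π_2 + 0.32·π_3
Solving with the normalization constraint gives π = (0.2964, 0.3527, 0.3509).
So the stationary probability of Product is 0.3509.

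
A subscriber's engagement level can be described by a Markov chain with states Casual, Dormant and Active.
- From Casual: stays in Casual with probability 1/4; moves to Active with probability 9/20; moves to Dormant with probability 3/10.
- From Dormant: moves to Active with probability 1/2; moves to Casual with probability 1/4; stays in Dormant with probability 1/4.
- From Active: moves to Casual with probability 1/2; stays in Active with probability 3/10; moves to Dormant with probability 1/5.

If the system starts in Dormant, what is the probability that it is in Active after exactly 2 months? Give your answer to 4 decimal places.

0.3875

Sum over the intermediate state after 1 month:
P = P(Dormant→Casual)·P(Casual→Active) + P(Dormant→Dormant)·P(Dormant→Active) + P(Dormant→Active)·P(Active→Active)
  = 0.25×0.45 + 0.25×0.5 + 0.5×0.3
  = 0.1125 + 0.1250 + 0.1500 = 0.3875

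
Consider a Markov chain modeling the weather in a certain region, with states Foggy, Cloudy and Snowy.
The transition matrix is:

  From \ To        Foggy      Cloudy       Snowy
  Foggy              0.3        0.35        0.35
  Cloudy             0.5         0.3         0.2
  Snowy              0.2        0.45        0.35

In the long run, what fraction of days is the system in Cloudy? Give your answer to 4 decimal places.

0.3615

Let the stationary distribution be π with π = πP and π_1 + π_2 + π_3 = 1.
π_1 = 0.3·π_1 + 0.5·π_2 + 0.2·π_3
π_2 = 0.35·π_1 + 0.3·π_2 + 0.45·π_3
Solving with the normalization constraint gives π = (0.3427, 0.3615, 0.2958).
So the stationary probability of Cloudy is 0.3615.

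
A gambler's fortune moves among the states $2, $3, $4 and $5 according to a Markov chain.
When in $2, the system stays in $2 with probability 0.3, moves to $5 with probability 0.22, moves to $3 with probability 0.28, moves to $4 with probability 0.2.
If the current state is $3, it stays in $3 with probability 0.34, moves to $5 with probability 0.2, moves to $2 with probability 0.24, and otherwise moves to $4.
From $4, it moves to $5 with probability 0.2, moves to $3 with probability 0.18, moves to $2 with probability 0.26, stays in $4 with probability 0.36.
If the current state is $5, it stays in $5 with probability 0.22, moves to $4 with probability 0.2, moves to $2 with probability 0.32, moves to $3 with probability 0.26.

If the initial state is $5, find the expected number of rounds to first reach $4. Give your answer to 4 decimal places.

Let t(s) be the expected number of rounds to first reach $4 from state s, with t($4) = 0. Conditioning on the first round:
t($2) = 1 + 0.3·t($2) + 0.28·t($3) + 0.22·t($5)
t($3) = 1 + 0.24·t($2) + 0.34·t($3) + 0.2·t($5)
t($5) = 1 + 0.32·t($2) + 0.26·t($3) + 0.22·t($5)
Solving: t($2) = 4.8575, t($3) = 4.7541, t($5) = 4.8596.
Expected rounds from $5 to $4: 4.8596.

4.8596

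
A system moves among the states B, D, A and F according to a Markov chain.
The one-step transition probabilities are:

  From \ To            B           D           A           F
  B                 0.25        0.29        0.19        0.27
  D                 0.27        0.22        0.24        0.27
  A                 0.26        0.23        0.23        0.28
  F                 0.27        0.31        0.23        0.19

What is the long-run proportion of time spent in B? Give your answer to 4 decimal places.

Let the stationary distribution be π with π = πP and π_1 + π_2 + π_3 + π_4 = 1.
π_1 = 0.25·π_1 + 0.27·π_2 + 0.26·π_3 + 0.27·π_4
π_2 = 0.29·π_1 + 0.22·π_2 + 0.23·π_3 + 0.31·π_4
π_3 = 0.19·π_1 + 0.24·π_2 + 0.23·π_3 + 0.23·π_4
Solving with the normalization constraint gives π = (0.2625, 0.2633, 0.2221, 0.2521).
So the stationary probability of B is 0.2625.

0.2625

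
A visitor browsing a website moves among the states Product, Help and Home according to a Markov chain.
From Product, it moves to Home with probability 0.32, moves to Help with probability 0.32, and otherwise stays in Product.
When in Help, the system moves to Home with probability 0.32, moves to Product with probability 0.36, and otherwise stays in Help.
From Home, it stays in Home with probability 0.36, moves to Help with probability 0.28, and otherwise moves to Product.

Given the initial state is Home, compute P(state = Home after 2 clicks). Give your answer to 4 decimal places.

Sum over the intermediate state after 1 click:
P = P(Home→Product)·P(Product→Home) + P(Home→Help)·P(Help→Home) + P(Home→Home)·P(Home→Home)
  = 0.36×0.32 + 0.28×0.32 + 0.36×0.36
  = 0.1152 + 0.0896 + 0.1296 = 0.3344

0.3344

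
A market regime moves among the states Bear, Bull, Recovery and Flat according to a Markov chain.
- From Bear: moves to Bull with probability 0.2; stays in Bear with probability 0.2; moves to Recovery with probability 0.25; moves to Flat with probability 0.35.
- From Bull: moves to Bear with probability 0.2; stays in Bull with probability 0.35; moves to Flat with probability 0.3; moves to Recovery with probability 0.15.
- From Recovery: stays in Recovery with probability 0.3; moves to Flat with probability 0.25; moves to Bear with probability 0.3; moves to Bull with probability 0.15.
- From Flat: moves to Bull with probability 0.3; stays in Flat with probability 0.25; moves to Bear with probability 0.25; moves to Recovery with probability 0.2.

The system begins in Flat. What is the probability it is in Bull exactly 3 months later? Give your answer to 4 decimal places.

Propagate the distribution vector 3 months from Flat.
After 0 months: (0.0000, 0.0000, 0.0000, 1.0000)
After 1 month: (0.2500, 0.3000, 0.2000, 0.2500)
After 2 months: (0.2325, 0.2600, 0.2175, 0.2900)
After 3 months: (0.2363, 0.2571, 0.2204, 0.2863)
P(in Bull after 3 months) = 0.2571

0.2571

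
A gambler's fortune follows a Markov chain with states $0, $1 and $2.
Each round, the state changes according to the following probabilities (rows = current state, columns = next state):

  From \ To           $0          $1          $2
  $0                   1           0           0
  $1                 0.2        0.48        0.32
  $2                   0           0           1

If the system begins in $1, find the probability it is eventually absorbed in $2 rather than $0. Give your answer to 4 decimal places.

Let h(s) be the probability of absorption at $2 starting from transient state s. Then h($2) = 1 and h($0) = 0. By first-step analysis:
h($1) = 0.2·0 + 0.48·h($1) + 0.32·1
Solving: h($1) = 0.6154.
Starting from $1, the probability is 0.6154.

0.6154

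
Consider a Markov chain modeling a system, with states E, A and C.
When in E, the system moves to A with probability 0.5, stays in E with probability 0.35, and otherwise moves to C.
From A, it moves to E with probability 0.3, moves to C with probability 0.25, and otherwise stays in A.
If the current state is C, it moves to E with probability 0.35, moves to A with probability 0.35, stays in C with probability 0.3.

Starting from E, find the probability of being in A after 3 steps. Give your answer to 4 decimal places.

Propagate the distribution vector 3 steps from E.
After 0 steps: (1.0000, 0.0000, 0.0000)
After 1 step: (0.3500, 0.5000, 0.1500)
After 2 steps: (0.3250, 0.4525, 0.2225)
After 3 steps: (0.3274, 0.4440, 0.2286)
P(in A after 3 steps) = 0.4440

0.4440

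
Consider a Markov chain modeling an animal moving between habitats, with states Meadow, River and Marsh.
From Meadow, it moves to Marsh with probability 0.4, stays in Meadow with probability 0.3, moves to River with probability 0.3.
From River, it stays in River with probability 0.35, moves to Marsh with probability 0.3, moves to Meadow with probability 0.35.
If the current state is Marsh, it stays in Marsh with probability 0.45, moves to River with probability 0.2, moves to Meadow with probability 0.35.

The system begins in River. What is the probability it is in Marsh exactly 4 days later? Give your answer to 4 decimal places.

Propagate the distribution vector 4 days from River.
After 0 days: (0.0000, 1.0000, 0.0000)
After 1 day: (0.3500, 0.3500, 0.3000)
After 2 days: (0.3325, 0.2875, 0.3800)
After 3 days: (0.3334, 0.2764, 0.3903)
After 4 days: (0.3333, 0.2748, 0.3919)
P(in Marsh after 4 days) = 0.3919

0.3919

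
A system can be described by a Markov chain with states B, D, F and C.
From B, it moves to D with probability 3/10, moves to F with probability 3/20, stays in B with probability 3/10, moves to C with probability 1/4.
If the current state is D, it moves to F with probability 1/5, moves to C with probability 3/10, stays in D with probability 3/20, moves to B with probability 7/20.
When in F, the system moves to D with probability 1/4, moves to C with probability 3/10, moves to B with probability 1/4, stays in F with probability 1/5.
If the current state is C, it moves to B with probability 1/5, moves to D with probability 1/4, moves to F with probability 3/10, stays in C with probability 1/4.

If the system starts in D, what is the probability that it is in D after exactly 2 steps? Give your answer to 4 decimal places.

0.2525

Propagate the distribution vector 2 steps from D.
After 0 steps: (0.0000, 1.0000, 0.0000, 0.0000)
After 1 step: (0.3500, 0.1500, 0.2000, 0.3000)
After 2 steps: (0.2675, 0.2525, 0.2125, 0.2675)
P(in D after 2 steps) = 0.2525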